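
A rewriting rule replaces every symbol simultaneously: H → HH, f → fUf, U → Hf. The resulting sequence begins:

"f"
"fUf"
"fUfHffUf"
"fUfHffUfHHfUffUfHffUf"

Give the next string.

Applying the rule to each of the 21 symbols of fUfHffUfHHfUffUfHffUf gives the pieces fUf Hf fUf HH fUf fUf Hf fUf HH HH fUf Hf fUf fUf Hf fUf HH fUf fUf Hf fUf, which concatenate to the answer.

fUfHffUfHHfUffUfHffUfHHHHfUfHffUffUfHffUfHHfUffUfHffUf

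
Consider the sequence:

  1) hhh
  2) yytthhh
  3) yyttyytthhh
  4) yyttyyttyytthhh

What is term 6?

The strings grow by a fixed prefix yytt each time.
From yyttyyttyytthhh, 2 further steps: yyttyyttyytthhh → yyttyyttyyttyytthhh → (answer).

yyttyyttyyttyyttyytthhh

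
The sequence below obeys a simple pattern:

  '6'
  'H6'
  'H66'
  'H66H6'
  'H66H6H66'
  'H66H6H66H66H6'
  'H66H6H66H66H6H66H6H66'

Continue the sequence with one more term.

This is a Fibonacci-style word recurrence s(k) = s(k−1)·s(k−2): e.g. H6·6 = H66.
Continuing: H66H6H66H66H6H66H6H66 · H66H6H66H66H6 gives term 8.

H66H6H66H66H6H66H6H66H66H6H66H66H6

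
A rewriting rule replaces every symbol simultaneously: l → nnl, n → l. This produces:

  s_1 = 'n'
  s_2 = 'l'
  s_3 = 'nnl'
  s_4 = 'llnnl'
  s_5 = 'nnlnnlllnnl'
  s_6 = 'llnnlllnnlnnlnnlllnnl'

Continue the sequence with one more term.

φ(llnnlllnnlnnlnnlllnnl) expands symbol-by-symbol to nnl nnl l l nnl nnl nnl l l nnl l l nnl l l nnl nnl nnl l l nnl; joining the 21 pieces gives the next term.

nnlnnlllnnlnnlnnlllnnlllnnlllnnlnnlnnlllnnl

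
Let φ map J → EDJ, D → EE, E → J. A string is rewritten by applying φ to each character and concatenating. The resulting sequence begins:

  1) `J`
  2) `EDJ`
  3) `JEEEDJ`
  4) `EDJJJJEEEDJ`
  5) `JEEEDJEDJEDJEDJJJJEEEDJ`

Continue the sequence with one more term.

EDJJJJEEEDJJEEEDJJEEEDJJEEEDJEDJEDJEDJJJJEEEDJ

Replace each of the 23 characters of JEEEDJEDJEDJEDJJJJEEEDJ in place — EDJ J J J EE EDJ J EE EDJ J EE EDJ J EE EDJ EDJ EDJ EDJ J J J EE EDJ — and concatenate.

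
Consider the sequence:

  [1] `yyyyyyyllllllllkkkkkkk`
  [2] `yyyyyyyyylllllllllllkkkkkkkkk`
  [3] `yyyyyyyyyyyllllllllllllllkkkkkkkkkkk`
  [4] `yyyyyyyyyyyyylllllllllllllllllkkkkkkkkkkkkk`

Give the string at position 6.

Reading off run lengths: y runs 7, 9, 11, 13; l runs 8, 11, 14, 17; k runs 7, 9, 11, 13 — each is linear in n, where the shown terms are n = 2, 3, 4, 5.
For term 6, n = 7, so the run lengths are 17, 23, 17.

yyyyyyyyyyyyyyyyylllllllllllllllllllllllkkkkkkkkkkkkkkkkk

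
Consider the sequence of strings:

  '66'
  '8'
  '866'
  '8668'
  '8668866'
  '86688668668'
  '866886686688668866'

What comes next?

86688668668866886686688668668

From term 3 onward, concatenate the last term with the second-to-last: 8·66 = 866, 866·8 = 8668, …
The next term joins 866886686688668866 and 86688668668.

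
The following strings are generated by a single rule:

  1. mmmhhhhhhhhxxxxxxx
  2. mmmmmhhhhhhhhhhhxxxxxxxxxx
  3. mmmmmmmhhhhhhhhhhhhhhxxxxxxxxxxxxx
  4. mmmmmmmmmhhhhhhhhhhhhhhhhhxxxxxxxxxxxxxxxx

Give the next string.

mmmmmmmmmmmhhhhhhhhhhhhhhhhhhhhxxxxxxxxxxxxxxxxxxx

Term n consists of 2n-1 m's, followed by 3n+2 h's, followed by 3n+1 x's, where the shown terms are n = 2, 3, 4, 5.
For the next term, n = 6, so the run lengths are 11, 20, 19.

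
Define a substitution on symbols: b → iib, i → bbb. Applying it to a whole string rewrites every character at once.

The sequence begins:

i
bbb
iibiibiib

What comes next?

Expanding iibiibiib: i→bbb, i→bbb, b→iib, i→bbb, i→bbb, b→iib, i→bbb, i→bbb, b→iib. Concatenated: bbb bbb iib bbb bbb iib bbb bbb iib.

bbbbbbiibbbbbbbiibbbbbbbiib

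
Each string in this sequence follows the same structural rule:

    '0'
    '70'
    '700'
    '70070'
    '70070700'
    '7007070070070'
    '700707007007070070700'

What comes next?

Each term (from the third on) is the previous term followed by the one before it: term 3 = 70·0 = 700.
Continuing: 700707007007070070700 · 7007070070070 gives term 8.

7007070070070700707007007070070070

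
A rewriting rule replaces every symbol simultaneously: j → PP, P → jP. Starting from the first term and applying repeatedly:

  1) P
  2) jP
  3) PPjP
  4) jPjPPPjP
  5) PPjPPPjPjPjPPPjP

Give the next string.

Replace each of the 16 characters of PPjPPPjPjPjPPPjP in place — jP jP PP jP jP jP PP jP PP jP PP jP jP jP PP jP — and concatenate.

jPjPPPjPjPjPPPjPPPjPPPjPjPjPPPjP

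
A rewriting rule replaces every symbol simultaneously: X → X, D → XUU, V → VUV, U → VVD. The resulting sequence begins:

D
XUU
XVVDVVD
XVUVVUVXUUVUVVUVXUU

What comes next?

Applying the rule to each of the 19 symbols of XVUVVUVXUUVUVVUVXUU gives the pieces X VUV VVD VUV VUV VVD VUV X VVD VVD VUV VVD VUV VUV VVD VUV X VVD VVD, which concatenate to the answer.

XVUVVVDVUVVUVVVDVUVXVVDVVDVUVVVDVUVVUVVVDVUVXVVDVVD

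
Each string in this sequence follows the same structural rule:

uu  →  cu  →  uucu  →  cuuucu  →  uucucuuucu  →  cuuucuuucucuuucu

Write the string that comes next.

uucucuuucucuuucuuucucuuucu

From term 3 onward, concatenate the second-to-last term with the last: uu·cu = uucu, cu·uucu = cuuucu, …
So term 7 is uucucuuucu·cuuucuuucucuuucu.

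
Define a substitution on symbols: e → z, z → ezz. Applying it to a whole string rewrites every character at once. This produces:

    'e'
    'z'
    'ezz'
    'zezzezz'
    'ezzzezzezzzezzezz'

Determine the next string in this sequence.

zezzezzezzzezzezzzezzezzezzzezzezzzezzezz

Replace each of the 17 characters of ezzzezzezzzezzezz in place — z ezz ezz ezz z ezz ezz z ezz ezz ezz z ezz ezz z ezz ezz — and concatenate.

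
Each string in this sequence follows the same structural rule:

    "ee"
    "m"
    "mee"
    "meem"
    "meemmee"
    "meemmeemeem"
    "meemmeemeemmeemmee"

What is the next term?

This is a Fibonacci-style word recurrence s(k) = s(k−1)·s(k−2): e.g. m·ee = mee.
Continuing: meemmeemeemmeemmee · meemmeemeem gives term 8.

meemmeemeemmeemmeemeemmeemeem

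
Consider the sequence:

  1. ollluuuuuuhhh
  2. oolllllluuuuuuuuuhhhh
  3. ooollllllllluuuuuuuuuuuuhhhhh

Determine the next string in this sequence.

oooolllllllllllluuuuuuuuuuuuuuuhhhhhh

Each string has the form o^{n} l^{3n} u^{3n+3} h^{n+2} (n = 1, 2, …).
For the next term, n = 4, so the run lengths are 4, 12, 15, 6.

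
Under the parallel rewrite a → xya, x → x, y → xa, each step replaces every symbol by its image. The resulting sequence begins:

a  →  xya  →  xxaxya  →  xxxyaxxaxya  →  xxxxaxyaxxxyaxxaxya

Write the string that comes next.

φ(xxxxaxyaxxxyaxxaxya) expands symbol-by-symbol to x x x x xya x xa xya x x x xa xya x x xya x xa xya; joining the 19 pieces gives the next term.

xxxxxyaxxaxyaxxxxaxyaxxxyaxxaxya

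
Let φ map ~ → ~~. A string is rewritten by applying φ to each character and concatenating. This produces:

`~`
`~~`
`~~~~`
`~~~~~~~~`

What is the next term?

~~~~~~~~~~~~~~~~

Rewriting each symbol of ~~~~~~~~: ~→~~, ~→~~, ~→~~, ~→~~, ~→~~, ~→~~, ~→~~, ~→~~, which concatenates to ~~ ~~ ~~ ~~ ~~ ~~ ~~ ~~.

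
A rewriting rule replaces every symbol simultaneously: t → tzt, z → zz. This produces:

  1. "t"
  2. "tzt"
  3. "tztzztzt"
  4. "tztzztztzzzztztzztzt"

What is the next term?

tztzztztzzzztztzztztzzzzzzzztztzztztzzzztztzztzt

φ(tztzztztzzzztztzztzt) expands symbol-by-symbol to tzt zz tzt zz zz tzt zz tzt zz zz zz zz tzt zz tzt zz zz tzt zz tzt; joining the 20 pieces gives the next term.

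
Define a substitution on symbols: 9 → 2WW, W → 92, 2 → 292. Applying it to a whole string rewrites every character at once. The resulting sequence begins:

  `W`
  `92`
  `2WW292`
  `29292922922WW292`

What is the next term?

φ(29292922922WW292) expands symbol-by-symbol to 292 2WW 292 2WW 292 2WW 292 292 2WW 292 292 92 92 292 2WW 292; joining the 16 pieces gives the next term.

2922WW2922WW2922WW2922922WW29229292922922WW292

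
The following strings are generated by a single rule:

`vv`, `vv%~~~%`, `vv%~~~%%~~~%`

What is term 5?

The strings grow by a fixed suffix %~~~% each time.
From vv%~~~%%~~~%, 2 further steps: vv%~~~%%~~~% → vv%~~~%%~~~%%~~~% → (answer).

vv%~~~%%~~~%%~~~%%~~~%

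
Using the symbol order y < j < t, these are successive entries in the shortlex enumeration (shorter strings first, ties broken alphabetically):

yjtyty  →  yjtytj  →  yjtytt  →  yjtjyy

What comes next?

Find the rightmost character of yjtjyy below t, bump it to the next letter, and reset everything to its right to y.

yjtjyj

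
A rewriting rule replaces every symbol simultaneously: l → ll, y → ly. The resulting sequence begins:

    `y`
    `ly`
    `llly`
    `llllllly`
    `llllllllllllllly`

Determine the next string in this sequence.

llllllllllllllllllllllllllllllly

φ(llllllllllllllly) expands symbol-by-symbol to ll ll ll ll ll ll ll ll ll ll ll ll ll ll ll ly; joining the 16 pieces gives the next term.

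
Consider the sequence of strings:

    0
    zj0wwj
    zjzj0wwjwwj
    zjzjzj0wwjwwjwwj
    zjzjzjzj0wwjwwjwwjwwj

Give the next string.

Each term wraps the previous one in zj on the left and wwj on the right.
One more step from zjzjzjzj0wwjwwjwwjwwj gives the answer.

zjzjzjzjzj0wwjwwjwwjwwjwwj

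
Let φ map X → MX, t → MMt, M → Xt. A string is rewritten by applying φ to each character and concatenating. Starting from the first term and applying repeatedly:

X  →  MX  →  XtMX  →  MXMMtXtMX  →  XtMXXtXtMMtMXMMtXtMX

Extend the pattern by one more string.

Rewriting the 20 symbols of XtMXXtXtMMtMXMMtXtMX one by one yields MX MMt Xt MX MX MMt MX MMt Xt Xt MMt Xt MX Xt Xt MMt MX MMt Xt MX; concatenated:

MXMMtXtMXMXMMtMXMMtXtXtMMtXtMXXtXtMMtMXMMtXtMX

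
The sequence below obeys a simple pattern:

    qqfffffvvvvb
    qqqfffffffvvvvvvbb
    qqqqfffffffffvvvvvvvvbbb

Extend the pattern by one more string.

qqqqqfffffffffffvvvvvvvvvvbbbb

Term n consists of n q's, followed by 2n+1 f's, followed by 2n v's, followed by n-1 b's, where the shown terms are n = 2, 3, 4.
Setting n = 5 gives 5, 11, 10, 4 characters in each block.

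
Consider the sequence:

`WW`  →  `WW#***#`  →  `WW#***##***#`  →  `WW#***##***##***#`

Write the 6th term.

The strings grow by a fixed suffix #***# each time.
From WW#***##***##***#, 2 further steps: WW#***##***##***# → WW#***##***##***##***# → (answer).

WW#***##***##***##***##***#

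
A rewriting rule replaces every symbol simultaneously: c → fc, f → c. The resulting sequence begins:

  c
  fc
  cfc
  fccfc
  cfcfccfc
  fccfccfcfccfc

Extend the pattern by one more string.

cfcfccfcfccfccfcfccfc

Replace each of the 13 characters of fccfccfcfccfc in place — c fc fc c fc fc c fc c fc fc c fc — and concatenate.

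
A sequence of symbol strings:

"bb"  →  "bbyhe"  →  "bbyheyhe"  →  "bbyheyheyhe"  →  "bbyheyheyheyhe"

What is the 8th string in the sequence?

Each term is the previous one with yhe appended.
From bbyheyheyheyhe, 3 further steps: bbyheyheyheyhe → bbyheyheyheyheyhe → bbyheyheyheyheyheyhe → (answer).

bbyheyheyheyheyheyheyhe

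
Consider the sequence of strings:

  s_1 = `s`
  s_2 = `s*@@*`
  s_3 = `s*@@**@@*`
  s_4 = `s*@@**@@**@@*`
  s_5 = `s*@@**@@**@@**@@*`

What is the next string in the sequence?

The strings grow by a fixed suffix *@@* each time.
One more step from s*@@**@@**@@**@@* gives the answer.

s*@@**@@**@@**@@**@@*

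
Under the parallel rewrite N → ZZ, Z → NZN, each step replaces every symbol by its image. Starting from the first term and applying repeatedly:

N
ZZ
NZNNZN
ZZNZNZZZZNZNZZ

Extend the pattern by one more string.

φ(ZZNZNZZZZNZNZZ) expands symbol-by-symbol to NZN NZN ZZ NZN ZZ NZN NZN NZN NZN ZZ NZN ZZ NZN NZN; joining the 14 pieces gives the next term.

NZNNZNZZNZNZZNZNNZNNZNNZNZZNZNZZNZNNZN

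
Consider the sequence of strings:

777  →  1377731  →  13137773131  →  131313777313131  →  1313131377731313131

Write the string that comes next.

Each term wraps the previous one in 13 on the left and 31 on the right.
So the next term is 13·1313131377731313131·31.

13131313137773131313131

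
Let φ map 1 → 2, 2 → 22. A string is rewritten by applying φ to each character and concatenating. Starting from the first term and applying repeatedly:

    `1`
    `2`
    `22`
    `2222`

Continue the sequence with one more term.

22222222

Rewriting each symbol of 2222: 2→22, 2→22, 2→22, 2→22, which concatenates to 22 22 22 22.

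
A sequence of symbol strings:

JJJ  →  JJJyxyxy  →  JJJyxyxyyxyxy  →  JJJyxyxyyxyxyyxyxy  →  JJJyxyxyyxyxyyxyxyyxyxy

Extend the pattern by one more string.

JJJyxyxyyxyxyyxyxyyxyxyyxyxy

Each term is the previous one with yxyxy appended.
So the next term is JJJyxyxyyxyxyyxyxyyxyxy·yxyxy.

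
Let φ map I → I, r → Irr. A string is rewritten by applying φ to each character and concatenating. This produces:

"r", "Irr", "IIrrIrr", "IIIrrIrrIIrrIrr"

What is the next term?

Applying the rule to each of the 15 symbols of IIIrrIrrIIrrIrr gives the pieces I I I Irr Irr I Irr Irr I I Irr Irr I Irr Irr, which concatenate to the answer.

IIIIrrIrrIIrrIrrIIIrrIrrIIrrIrr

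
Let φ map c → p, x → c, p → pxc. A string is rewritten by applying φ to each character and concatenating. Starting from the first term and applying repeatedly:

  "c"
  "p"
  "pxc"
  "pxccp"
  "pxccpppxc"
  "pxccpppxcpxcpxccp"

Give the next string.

Replace each of the 17 characters of pxccpppxcpxcpxccp in place — pxc c p p pxc pxc pxc c p pxc c p pxc c p p pxc — and concatenate.

pxccpppxcpxcpxccppxccppxccpppxc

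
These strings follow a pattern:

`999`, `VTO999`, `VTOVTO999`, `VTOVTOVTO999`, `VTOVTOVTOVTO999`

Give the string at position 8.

VTOVTOVTOVTOVTOVTOVTO999

The strings grow by a fixed prefix VTO each time.
From VTOVTOVTOVTO999, 3 further steps: VTOVTOVTOVTO999 → VTOVTOVTOVTOVTO999 → VTOVTOVTOVTOVTOVTO999 → (answer).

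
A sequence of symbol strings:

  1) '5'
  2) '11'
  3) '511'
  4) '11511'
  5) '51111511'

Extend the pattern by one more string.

1151151111511

This is a Fibonacci-style word recurrence s(k) = s(k−2)·s(k−1): e.g. 5·11 = 511.
So term 6 is 11511·51111511.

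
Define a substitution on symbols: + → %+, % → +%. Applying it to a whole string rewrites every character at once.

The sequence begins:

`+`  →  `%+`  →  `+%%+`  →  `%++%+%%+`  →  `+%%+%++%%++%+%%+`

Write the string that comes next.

Replace each of the 16 characters of +%%+%++%%++%+%%+ in place — %+ +% +% %+ +% %+ %+ +% +% %+ %+ +% %+ +% +% %+ — and concatenate.

%++%+%%++%%+%++%+%%+%++%%++%+%%+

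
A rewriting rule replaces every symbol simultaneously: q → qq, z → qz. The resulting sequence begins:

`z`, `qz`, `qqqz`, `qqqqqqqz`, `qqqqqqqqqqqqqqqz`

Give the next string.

Rewriting the 16 symbols of qqqqqqqqqqqqqqqz one by one yields qq qq qq qq qq qq qq qq qq qq qq qq qq qq qq qz; concatenated:

qqqqqqqqqqqqqqqqqqqqqqqqqqqqqqqz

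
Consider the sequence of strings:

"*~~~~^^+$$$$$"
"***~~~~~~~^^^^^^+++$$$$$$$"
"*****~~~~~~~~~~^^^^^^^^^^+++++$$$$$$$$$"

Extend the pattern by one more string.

*******~~~~~~~~~~~~~^^^^^^^^^^^^^^+++++++$$$$$$$$$$$

Each string has the form *^{2n-1} ~^{3n+1} ^^{4n-2} +^{2n-1} $^{2n+3} (n = 1, 2, …).
Setting n = 4 gives 7, 13, 14, 7, 11 characters in each block.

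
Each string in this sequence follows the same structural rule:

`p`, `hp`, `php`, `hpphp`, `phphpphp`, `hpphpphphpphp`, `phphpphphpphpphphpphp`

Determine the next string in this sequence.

Each term (from the third on) is the two preceding terms concatenated in order: term 3 = p·hp = php.
The next term joins hpphpphphpphp and phphpphphpphpphphpphp.

hpphpphphpphpphphpphphpphpphphpphp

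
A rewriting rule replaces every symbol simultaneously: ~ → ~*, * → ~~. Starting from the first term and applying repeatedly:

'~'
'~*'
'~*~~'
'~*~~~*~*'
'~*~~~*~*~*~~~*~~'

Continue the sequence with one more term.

~*~~~*~*~*~~~*~~~*~~~*~*~*~~~*~*

Replace each of the 16 characters of ~*~~~*~*~*~~~*~~ in place — ~* ~~ ~* ~* ~* ~~ ~* ~~ ~* ~~ ~* ~* ~* ~~ ~* ~* — and concatenate.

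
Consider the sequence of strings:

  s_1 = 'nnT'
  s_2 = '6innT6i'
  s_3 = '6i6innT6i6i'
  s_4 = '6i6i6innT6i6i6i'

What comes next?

s(k+1) = 6i·s(k)·6i, so each term gains 6i as a prefix and 6i as a suffix.
Applying this once more to 6i6i6innT6i6i6i:

6i6i6i6innT6i6i6i6i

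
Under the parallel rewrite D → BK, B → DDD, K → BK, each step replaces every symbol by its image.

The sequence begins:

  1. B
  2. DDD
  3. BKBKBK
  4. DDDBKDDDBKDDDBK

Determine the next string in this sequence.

BKBKBKDDDBKBKBKBKDDDBKBKBKBKDDDBK

Replace each of the 15 characters of DDDBKDDDBKDDDBK in place — BK BK BK DDD BK BK BK BK DDD BK BK BK BK DDD BK — and concatenate.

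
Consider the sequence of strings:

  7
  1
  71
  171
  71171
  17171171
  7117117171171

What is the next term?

From term 3 onward, concatenate the second-to-last term with the last: 7·1 = 71, 1·71 = 171, …
Continuing: 17171171 · 7117117171171 gives term 8.

171711717117117171171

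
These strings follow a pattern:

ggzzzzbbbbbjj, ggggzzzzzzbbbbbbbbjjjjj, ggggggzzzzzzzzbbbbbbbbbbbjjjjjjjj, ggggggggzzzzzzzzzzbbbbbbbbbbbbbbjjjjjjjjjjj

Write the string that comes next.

Reading off run lengths: g runs 2, 4, 6, 8; z runs 4, 6, 8, 10; b runs 5, 8, 11, 14; j runs 2, 5, 8, 11 — each is linear in n (n = 1, 2, …).
At n = 5 the blocks have lengths 10, 12, 17, 14.

ggggggggggzzzzzzzzzzzzbbbbbbbbbbbbbbbbbjjjjjjjjjjjjjj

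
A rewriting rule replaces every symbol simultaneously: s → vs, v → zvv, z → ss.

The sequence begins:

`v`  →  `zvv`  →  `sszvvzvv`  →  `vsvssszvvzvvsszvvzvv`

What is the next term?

Replace each of the 20 characters of vsvssszvvzvvsszvvzvv in place — zvv vs zvv vs vs vs ss zvv zvv ss zvv zvv vs vs ss zvv zvv ss zvv zvv — and concatenate.

zvvvszvvvsvsvssszvvzvvsszvvzvvvsvssszvvzvvsszvvzvv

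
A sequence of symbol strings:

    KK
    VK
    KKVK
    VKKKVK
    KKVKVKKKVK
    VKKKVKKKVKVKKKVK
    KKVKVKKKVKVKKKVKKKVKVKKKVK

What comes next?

This is a Fibonacci-style word recurrence s(k) = s(k−2)·s(k−1): e.g. KK·VK = KKVK.
Continuing: VKKKVKKKVKVKKKVK · KKVKVKKKVKVKKKVKKKVKVKKKVK gives term 8.

VKKKVKKKVKVKKKVKKKVKVKKKVKVKKKVKKKVKVKKKVK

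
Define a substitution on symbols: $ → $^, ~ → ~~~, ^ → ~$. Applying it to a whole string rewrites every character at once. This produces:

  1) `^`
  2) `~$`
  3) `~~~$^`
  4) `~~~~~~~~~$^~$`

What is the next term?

φ(~~~~~~~~~$^~$) expands symbol-by-symbol to ~~~ ~~~ ~~~ ~~~ ~~~ ~~~ ~~~ ~~~ ~~~ $^ ~$ ~~~ $^; joining the 13 pieces gives the next term.

~~~~~~~~~~~~~~~~~~~~~~~~~~~$^~$~~~$^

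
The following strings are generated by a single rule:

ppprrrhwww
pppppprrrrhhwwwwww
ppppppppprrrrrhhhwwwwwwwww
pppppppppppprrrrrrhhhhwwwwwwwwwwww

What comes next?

The n-th term is 3n p's then n+2 r's then n h's then 3n w's (n = 1, 2, …).
At n = 5 the blocks have lengths 15, 7, 5, 15.

ppppppppppppppprrrrrrrhhhhhwwwwwwwwwwwwwww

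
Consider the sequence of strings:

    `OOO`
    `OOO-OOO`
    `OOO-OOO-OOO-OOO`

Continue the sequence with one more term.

Each string is two copies of the previous one joined by '-'.
One more doubling of OOO-OOO-OOO-OOO gives the answer.

OOO-OOO-OOO-OOO-OOO-OOO-OOO-OOO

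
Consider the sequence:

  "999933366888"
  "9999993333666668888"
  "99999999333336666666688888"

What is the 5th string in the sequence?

Term n consists of 2n+2 9's, followed by n+2 3's, followed by 3n-1 6's, followed by n+2 8's (n = 1, 2, …).
At n = 5 the blocks have lengths 12, 7, 14, 7.

9999999999993333333666666666666668888888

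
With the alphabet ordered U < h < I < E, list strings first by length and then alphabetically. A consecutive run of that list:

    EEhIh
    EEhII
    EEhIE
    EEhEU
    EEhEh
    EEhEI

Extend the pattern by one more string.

Find the rightmost character of EEhEI below E, bump it to the next letter, and reset everything to its right to U.

EEhEE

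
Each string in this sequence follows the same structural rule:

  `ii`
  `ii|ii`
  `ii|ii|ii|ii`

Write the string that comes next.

s(k+1) = s(k)·|·s(k) — each term doubles the last with '|' between the halves.
One more doubling of ii|ii|ii|ii gives the answer.

ii|ii|ii|ii|ii|ii|ii|ii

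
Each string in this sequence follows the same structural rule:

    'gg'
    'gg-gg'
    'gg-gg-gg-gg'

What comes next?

Every step duplicates the string with '-' between the halves.
So the next term is two copies of gg-gg-gg-gg with '-' between the halves.

gg-gg-gg-gg-gg-gg-gg-gg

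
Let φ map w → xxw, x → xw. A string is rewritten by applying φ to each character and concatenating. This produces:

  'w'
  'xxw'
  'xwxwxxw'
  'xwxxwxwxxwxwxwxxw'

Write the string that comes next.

φ(xwxxwxwxxwxwxwxxw) expands symbol-by-symbol to xw xxw xw xw xxw xw xxw xw xw xxw xw xxw xw xxw xw xw xxw; joining the 17 pieces gives the next term.

xwxxwxwxwxxwxwxxwxwxwxxwxwxxwxwxxwxwxwxxw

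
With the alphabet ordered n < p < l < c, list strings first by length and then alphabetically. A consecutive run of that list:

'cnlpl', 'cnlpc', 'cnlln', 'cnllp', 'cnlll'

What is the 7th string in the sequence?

cnlcn

Continuing the enumeration 2 steps past cnlll: cnlll → cnllc → (answer).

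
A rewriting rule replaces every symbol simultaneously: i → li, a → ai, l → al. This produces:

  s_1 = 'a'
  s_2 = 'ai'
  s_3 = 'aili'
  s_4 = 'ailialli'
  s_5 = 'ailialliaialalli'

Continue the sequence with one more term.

ailialliaialalliailiaialaialalli

Applying the rule to each of the 16 symbols of ailialliaialalli gives the pieces ai li al li ai al al li ai li ai al ai al al li, which concatenate to the answer.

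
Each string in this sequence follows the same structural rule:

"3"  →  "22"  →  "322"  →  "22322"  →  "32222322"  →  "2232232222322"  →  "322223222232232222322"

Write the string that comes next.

Each term (from the third on) is the two preceding terms concatenated in order: term 3 = 3·22 = 322.
The next term joins 2232232222322 and 322223222232232222322.

2232232222322322223222232232222322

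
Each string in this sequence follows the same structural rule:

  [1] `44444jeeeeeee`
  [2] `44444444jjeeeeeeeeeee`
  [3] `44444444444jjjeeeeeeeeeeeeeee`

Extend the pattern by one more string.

Reading off run lengths: 4 runs 5, 8, 11; j runs 1, 2, 3; e runs 7, 11, 15 — each is linear in n (n = 1, 2, …).
At n = 4 the blocks have lengths 14, 4, 19.

44444444444444jjjjeeeeeeeeeeeeeeeeeee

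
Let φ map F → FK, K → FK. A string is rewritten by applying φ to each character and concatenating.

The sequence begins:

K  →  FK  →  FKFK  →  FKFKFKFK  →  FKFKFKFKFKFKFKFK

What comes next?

FKFKFKFKFKFKFKFKFKFKFKFKFKFKFKFK

φ(FKFKFKFKFKFKFKFK) expands symbol-by-symbol to FK FK FK FK FK FK FK FK FK FK FK FK FK FK FK FK; joining the 16 pieces gives the next term.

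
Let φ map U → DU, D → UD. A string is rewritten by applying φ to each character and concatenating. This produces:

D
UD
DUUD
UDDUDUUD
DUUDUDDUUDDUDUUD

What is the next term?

UDDUDUUDDUUDUDDUDUUDUDDUUDDUDUUD

Applying the rule to each of the 16 symbols of DUUDUDDUUDDUDUUD gives the pieces UD DU DU UD DU UD UD DU DU UD UD DU UD DU DU UD, which concatenate to the answer.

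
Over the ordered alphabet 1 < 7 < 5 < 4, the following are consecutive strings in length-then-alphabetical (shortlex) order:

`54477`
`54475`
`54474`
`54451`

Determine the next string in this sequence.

Find the rightmost character of 54451 below 4, bump it to the next letter, and reset everything to its right to 1.

54457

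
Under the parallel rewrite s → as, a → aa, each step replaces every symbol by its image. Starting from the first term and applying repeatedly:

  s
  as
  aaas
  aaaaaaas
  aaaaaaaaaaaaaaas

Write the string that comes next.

aaaaaaaaaaaaaaaaaaaaaaaaaaaaaaas

φ(aaaaaaaaaaaaaaas) expands symbol-by-symbol to aa aa aa aa aa aa aa aa aa aa aa aa aa aa aa as; joining the 16 pieces gives the next term.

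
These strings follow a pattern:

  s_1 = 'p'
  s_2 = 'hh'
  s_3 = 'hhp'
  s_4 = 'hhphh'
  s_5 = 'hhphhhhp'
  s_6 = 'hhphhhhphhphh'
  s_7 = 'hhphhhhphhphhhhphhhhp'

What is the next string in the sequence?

hhphhhhphhphhhhphhhhphhphhhhphhphh

This is a Fibonacci-style word recurrence s(k) = s(k−1)·s(k−2): e.g. hh·p = hhp.
So term 8 is hhphhhhphhphhhhphhhhp·hhphhhhphhphh.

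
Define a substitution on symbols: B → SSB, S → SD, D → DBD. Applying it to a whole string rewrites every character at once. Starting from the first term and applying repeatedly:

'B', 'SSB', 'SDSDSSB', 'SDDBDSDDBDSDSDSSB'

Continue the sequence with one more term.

Rewriting the 17 symbols of SDDBDSDDBDSDSDSSB one by one yields SD DBD DBD SSB DBD SD DBD DBD SSB DBD SD DBD SD DBD SD SD SSB; concatenated:

SDDBDDBDSSBDBDSDDBDDBDSSBDBDSDDBDSDDBDSDSDSSB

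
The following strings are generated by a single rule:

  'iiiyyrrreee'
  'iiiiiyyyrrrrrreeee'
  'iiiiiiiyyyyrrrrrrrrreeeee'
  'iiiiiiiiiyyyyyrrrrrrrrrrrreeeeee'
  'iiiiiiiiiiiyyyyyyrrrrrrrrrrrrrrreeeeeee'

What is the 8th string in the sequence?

iiiiiiiiiiiiiiiiiyyyyyyyyyrrrrrrrrrrrrrrrrrrrrrrrreeeeeeeeee

Each string has the form i^{2n+1} y^{n+1} r^{3n} e^{n+2} (n = 1, 2, …).
At n = 8 the blocks have lengths 17, 9, 24, 10.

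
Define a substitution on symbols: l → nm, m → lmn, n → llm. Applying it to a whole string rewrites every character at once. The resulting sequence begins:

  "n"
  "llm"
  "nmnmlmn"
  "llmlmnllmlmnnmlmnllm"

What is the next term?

nmnmlmnnmlmnllmnmnmlmnnmlmnllmllmlmnnmlmnllmnmnmlmn

Replace each of the 20 characters of llmlmnllmlmnnmlmnllm in place — nm nm lmn nm lmn llm nm nm lmn nm lmn llm llm lmn nm lmn llm nm nm lmn — and concatenate.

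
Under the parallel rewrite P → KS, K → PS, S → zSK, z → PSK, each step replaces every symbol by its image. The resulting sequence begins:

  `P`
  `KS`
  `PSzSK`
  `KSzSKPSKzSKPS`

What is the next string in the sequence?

PSzSKPSKzSKPSKSzSKPSPSKzSKPSKSzSK

Replace each of the 13 characters of KSzSKPSKzSKPS in place — PS zSK PSK zSK PS KS zSK PS PSK zSK PS KS zSK — and concatenate.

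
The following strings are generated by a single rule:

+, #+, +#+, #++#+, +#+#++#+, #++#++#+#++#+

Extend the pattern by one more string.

Each term (from the third on) is the two preceding terms concatenated in order: term 3 = +·#+ = +#+.
Continuing: +#+#++#+ · #++#++#+#++#+ gives term 7.

+#+#++#+#++#++#+#++#+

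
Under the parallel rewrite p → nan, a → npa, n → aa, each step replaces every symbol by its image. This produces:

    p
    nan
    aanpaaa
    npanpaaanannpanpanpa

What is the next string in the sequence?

Rewriting the 20 symbols of npanpaaanannpanpanpa one by one yields aa nan npa aa nan npa npa npa aa npa aa aa nan npa aa nan npa aa nan npa; concatenated:

aanannpaaanannpanpanpaaanpaaaaanannpaaanannpaaanannpa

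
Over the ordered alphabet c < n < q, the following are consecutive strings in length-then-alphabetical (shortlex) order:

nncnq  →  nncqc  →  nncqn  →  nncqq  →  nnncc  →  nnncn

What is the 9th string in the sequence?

Continuing the enumeration 3 steps past nnncn: nnncn → nnncq → nnnnc → (answer).

nnnnn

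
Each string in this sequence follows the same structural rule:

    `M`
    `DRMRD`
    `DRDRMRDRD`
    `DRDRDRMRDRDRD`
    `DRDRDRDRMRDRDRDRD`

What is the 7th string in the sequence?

Every step adds DR to the front and RD to the end of the previous string.
From DRDRDRDRMRDRDRDRD, 2 further steps: DRDRDRDRMRDRDRDRD → DRDRDRDRDRMRDRDRDRDRD → (answer).

DRDRDRDRDRDRMRDRDRDRDRDRD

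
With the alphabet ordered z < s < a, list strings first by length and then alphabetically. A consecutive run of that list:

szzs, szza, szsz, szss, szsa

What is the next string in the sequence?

szaz

The successor of szsa increments the rightmost position that isn't already a and resets every position after it to z.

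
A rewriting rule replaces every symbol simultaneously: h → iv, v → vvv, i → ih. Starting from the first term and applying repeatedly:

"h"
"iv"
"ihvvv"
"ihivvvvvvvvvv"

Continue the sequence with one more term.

ihivihvvvvvvvvvvvvvvvvvvvvvvvvvvvvvv

Applying the rule to each of the 13 symbols of ihivvvvvvvvvv gives the pieces ih iv ih vvv vvv vvv vvv vvv vvv vvv vvv vvv vvv, which concatenate to the answer.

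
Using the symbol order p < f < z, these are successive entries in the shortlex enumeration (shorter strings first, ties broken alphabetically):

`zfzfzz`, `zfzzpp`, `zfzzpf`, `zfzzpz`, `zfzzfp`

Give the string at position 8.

Advancing 3 positions from zfzzfp through zfzzfp → zfzzff → zfzzfz reaches term 8.

zfzzzp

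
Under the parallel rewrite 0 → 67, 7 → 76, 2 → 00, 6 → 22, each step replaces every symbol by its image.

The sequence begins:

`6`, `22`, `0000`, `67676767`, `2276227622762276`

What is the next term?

Rewriting the 16 symbols of 2276227622762276 one by one yields 00 00 76 22 00 00 76 22 00 00 76 22 00 00 76 22; concatenated:

00007622000076220000762200007622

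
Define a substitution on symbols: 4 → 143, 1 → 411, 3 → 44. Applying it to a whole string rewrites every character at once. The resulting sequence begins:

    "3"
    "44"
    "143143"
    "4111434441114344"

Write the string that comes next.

Rewriting the 16 symbols of 4111434441114344 one by one yields 143 411 411 411 143 44 143 143 143 411 411 411 143 44 143 143; concatenated:

1434114114111434414314314341141141114344143143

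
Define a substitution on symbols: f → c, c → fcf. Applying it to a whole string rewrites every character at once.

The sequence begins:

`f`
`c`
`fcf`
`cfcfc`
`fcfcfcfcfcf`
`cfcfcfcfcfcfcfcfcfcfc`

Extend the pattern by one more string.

fcfcfcfcfcfcfcfcfcfcfcfcfcfcfcfcfcfcfcfcfcf

Replace each of the 21 characters of cfcfcfcfcfcfcfcfcfcfc in place — fcf c fcf c fcf c fcf c fcf c fcf c fcf c fcf c fcf c fcf c fcf — and concatenate.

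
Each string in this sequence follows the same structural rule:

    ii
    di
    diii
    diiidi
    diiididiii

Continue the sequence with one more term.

This is a Fibonacci-style word recurrence s(k) = s(k−1)·s(k−2): e.g. di·ii = diii.
The next term joins diiididiii and diiidi.

diiididiiidiiidi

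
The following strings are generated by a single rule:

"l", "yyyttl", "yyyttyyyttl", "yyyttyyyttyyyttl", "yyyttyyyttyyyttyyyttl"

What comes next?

Each term is the previous one with yyytt prepended.
One more step from yyyttyyyttyyyttyyyttl gives the answer.

yyyttyyyttyyyttyyyttyyyttl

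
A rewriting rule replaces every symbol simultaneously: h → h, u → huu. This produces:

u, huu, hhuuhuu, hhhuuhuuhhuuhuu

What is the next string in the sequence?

Rewriting the 15 symbols of hhhuuhuuhhuuhuu one by one yields h h h huu huu h huu huu h h huu huu h huu huu; concatenated:

hhhhuuhuuhhuuhuuhhhuuhuuhhuuhuu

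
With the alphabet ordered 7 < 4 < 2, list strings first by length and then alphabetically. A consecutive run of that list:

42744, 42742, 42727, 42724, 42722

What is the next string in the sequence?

Treat 42722 as a base-3 numeral over the given alphabet and add one, carrying through any trailing 2's.

42477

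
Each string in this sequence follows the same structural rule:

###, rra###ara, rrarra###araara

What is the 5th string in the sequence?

rrarrarrarra###araaraaraara

Each term wraps the previous one in rra on the left and ara on the right.
From rrarra###araara, 2 further steps: rrarra###araara → rrarrarra###araaraara → (answer).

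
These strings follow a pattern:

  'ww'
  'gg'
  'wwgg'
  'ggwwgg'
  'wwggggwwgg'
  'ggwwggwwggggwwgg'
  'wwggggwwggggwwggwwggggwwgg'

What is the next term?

ggwwggwwggggwwggwwggggwwggggwwggwwggggwwgg

This is a Fibonacci-style word recurrence s(k) = s(k−2)·s(k−1): e.g. ww·gg = wwgg.
So term 8 is ggwwggwwggggwwgg·wwggggwwggggwwggwwggggwwgg.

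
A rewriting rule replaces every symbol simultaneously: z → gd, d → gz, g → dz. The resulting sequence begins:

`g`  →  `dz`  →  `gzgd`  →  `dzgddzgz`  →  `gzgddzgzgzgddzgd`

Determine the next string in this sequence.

Rewriting the 16 symbols of gzgddzgzgzgddzgd one by one yields dz gd dz gz gz gd dz gd dz gd dz gz gz gd dz gz; concatenated:

dzgddzgzgzgddzgddzgddzgzgzgddzgz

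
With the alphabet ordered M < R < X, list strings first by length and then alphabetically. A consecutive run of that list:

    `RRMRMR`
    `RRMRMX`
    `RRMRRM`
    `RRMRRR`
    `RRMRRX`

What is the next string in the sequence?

RRMRXM

Treat RRMRRX as a base-3 numeral over the given alphabet and add one, carrying through any trailing X's.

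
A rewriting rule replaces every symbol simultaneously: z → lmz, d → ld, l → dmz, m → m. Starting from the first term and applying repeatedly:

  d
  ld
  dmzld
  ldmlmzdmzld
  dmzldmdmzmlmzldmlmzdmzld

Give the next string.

Rewriting the 24 symbols of dmzldmdmzmlmzldmlmzdmzld one by one yields ld m lmz dmz ld m ld m lmz m dmz m lmz dmz ld m dmz m lmz ld m lmz dmz ld; concatenated:

ldmlmzdmzldmldmlmzmdmzmlmzdmzldmdmzmlmzldmlmzdmzld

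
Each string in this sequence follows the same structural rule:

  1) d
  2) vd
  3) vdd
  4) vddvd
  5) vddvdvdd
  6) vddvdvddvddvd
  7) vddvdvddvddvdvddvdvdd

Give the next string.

vddvdvddvddvdvddvdvddvddvdvddvddvd

From term 3 onward, concatenate the last term with the second-to-last: vd·d = vdd, vdd·vd = vddvd, …
So term 8 is vddvdvddvddvdvddvdvdd·vddvdvddvddvd.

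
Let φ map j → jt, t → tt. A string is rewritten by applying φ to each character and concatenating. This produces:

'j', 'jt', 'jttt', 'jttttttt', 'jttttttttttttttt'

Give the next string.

jttttttttttttttttttttttttttttttt

φ(jttttttttttttttt) expands symbol-by-symbol to jt tt tt tt tt tt tt tt tt tt tt tt tt tt tt tt; joining the 16 pieces gives the next term.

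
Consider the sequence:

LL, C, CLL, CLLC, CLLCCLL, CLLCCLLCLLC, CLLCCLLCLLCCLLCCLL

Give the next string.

CLLCCLLCLLCCLLCCLLCLLCCLLCLLC

This is a Fibonacci-style word recurrence s(k) = s(k−1)·s(k−2): e.g. C·LL = CLL.
Continuing: CLLCCLLCLLCCLLCCLL · CLLCCLLCLLC gives term 8.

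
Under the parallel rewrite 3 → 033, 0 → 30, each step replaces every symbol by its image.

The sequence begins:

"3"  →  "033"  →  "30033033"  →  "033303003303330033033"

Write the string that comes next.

Rewriting the 21 symbols of 033303003303330033033 one by one yields 30 033 033 033 30 033 30 30 033 033 30 033 033 033 30 30 033 033 30 033 033; concatenated:

3003303303330033303003303330033033033303003303330033033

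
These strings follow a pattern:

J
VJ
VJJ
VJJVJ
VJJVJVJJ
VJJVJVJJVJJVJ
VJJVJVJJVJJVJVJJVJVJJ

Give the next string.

This is a Fibonacci-style word recurrence s(k) = s(k−1)·s(k−2): e.g. VJ·J = VJJ.
So term 8 is VJJVJVJJVJJVJVJJVJVJJ·VJJVJVJJVJJVJ.

VJJVJVJJVJJVJVJJVJVJJVJJVJVJJVJJVJ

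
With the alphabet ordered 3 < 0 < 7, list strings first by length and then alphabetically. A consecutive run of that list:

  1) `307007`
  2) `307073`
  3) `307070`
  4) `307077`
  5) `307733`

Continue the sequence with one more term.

307730

Treat 307733 as a base-3 numeral over the given alphabet and add one, carrying through any trailing 7's.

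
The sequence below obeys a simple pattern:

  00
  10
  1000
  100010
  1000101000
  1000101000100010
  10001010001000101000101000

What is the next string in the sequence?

100010100010001010001010001000101000100010

From term 3 onward, concatenate the last term with the second-to-last: 10·00 = 1000, 1000·10 = 100010, …
The next term joins 10001010001000101000101000 and 1000101000100010.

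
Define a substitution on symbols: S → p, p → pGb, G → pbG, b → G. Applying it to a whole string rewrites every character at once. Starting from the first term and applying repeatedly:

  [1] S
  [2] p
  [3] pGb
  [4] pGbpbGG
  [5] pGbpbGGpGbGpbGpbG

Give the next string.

Rewriting the 17 symbols of pGbpbGGpGbGpbGpbG one by one yields pGb pbG G pGb G pbG pbG pGb pbG G pbG pGb G pbG pGb G pbG; concatenated:

pGbpbGGpGbGpbGpbGpGbpbGGpbGpGbGpbGpGbGpbG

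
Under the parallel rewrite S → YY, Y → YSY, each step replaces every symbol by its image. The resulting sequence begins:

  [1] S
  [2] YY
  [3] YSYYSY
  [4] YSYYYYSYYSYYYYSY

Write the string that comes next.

φ(YSYYYYSYYSYYYYSY) expands symbol-by-symbol to YSY YY YSY YSY YSY YSY YY YSY YSY YY YSY YSY YSY YSY YY YSY; joining the 16 pieces gives the next term.

YSYYYYSYYSYYSYYSYYYYSYYSYYYYSYYSYYSYYSYYYYSY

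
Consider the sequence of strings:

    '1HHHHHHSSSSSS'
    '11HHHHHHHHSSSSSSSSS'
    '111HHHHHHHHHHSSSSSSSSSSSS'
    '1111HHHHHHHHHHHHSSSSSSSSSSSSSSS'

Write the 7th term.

1111111HHHHHHHHHHHHHHHHHHSSSSSSSSSSSSSSSSSSSSSSSS

Term n consists of n-1 1's, followed by 2n+2 H's, followed by 3n S's, where the shown terms are n = 2, 3, 4, 5.
Setting n = 8 gives 7, 18, 24 characters in each block.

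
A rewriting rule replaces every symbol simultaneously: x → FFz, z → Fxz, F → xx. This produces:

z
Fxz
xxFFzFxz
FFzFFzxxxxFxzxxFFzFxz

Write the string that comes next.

xxxxFxzxxxxFxzFFzFFzFFzFFzxxFFzFxzFFzFFzxxxxFxzxxFFzFxz

φ(FFzFFzxxxxFxzxxFFzFxz) expands symbol-by-symbol to xx xx Fxz xx xx Fxz FFz FFz FFz FFz xx FFz Fxz FFz FFz xx xx Fxz xx FFz Fxz; joining the 21 pieces gives the next term.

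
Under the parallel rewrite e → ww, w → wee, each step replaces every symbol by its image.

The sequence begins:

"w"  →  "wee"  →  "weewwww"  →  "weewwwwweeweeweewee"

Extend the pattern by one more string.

Applying the rule to each of the 19 symbols of weewwwwweeweeweewee gives the pieces wee ww ww wee wee wee wee wee ww ww wee ww ww wee ww ww wee ww ww, which concatenate to the answer.

weewwwwweeweeweeweeweewwwwweewwwwweewwwwweewwww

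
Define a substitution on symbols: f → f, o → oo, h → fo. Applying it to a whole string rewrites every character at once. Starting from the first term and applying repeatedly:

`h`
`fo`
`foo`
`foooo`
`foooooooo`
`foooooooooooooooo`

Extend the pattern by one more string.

foooooooooooooooooooooooooooooooo

Applying the rule to each of the 17 symbols of foooooooooooooooo gives the pieces f oo oo oo oo oo oo oo oo oo oo oo oo oo oo oo oo, which concatenate to the answer.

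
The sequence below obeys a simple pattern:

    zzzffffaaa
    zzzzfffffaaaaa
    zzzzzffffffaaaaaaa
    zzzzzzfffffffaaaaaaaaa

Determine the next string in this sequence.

Each string has the form z^{n+1} f^{n+2} a^{2n-1}, where the shown terms are n = 2, 3, 4, 5.
At n = 6 the blocks have lengths 7, 8, 11.

zzzzzzzffffffffaaaaaaaaaaa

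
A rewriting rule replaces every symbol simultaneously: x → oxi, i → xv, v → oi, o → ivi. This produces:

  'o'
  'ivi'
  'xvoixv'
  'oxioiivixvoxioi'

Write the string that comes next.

Replace each of the 15 characters of oxioiivixvoxioi in place — ivi oxi xv ivi xv xv oi xv oxi oi ivi oxi xv ivi xv — and concatenate.

ivioxixvivixvxvoixvoxioiivioxixvivixv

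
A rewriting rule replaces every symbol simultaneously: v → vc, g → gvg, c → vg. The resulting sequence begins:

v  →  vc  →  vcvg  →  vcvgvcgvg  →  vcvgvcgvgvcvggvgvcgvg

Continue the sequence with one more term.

φ(vcvgvcgvgvcvggvgvcgvg) expands symbol-by-symbol to vc vg vc gvg vc vg gvg vc gvg vc vg vc gvg gvg vc gvg vc vg gvg vc gvg; joining the 21 pieces gives the next term.

vcvgvcgvgvcvggvgvcgvgvcvgvcgvggvgvcgvgvcvggvgvcgvg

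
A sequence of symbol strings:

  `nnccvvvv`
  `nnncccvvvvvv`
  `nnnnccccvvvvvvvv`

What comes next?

The n-th term is n n's then n c's then 2n v's, where the shown terms are n = 2, 3, 4.
Setting n = 5 gives 5, 5, 10 characters in each block.

nnnnncccccvvvvvvvvvv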